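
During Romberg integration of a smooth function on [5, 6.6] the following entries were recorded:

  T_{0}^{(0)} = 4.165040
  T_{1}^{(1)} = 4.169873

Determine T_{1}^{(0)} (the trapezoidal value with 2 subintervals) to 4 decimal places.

From T_{1}^{(1)} = (4·T_{1}^{(0)} − T_{0}^{(0)})/3, solve for T_{1}^{(0)}:
4·T_{1}^{(0)} = 3·4.169873 + 4.165040 = 16.674659
T_{1}^{(0)} = 4.168665

4.1687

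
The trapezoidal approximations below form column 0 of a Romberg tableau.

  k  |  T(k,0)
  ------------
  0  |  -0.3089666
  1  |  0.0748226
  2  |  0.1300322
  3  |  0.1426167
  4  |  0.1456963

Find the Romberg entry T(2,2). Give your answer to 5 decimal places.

0.14481

Richardson extrapolation on the trapezoidal column (denominator 4−1=3):
T(1,1) = (4·0.0748226 − (-0.3089666)) / 3 = 0.2027523
T(2,1) = (4·0.1300322 − 0.0748226) / 3 = 0.1484354
T(2,2) = (16·0.1484354 − 0.2027523) / 15 = 0.1448143
(Column j=1 coincides with Simpson's rule on the same nodes.)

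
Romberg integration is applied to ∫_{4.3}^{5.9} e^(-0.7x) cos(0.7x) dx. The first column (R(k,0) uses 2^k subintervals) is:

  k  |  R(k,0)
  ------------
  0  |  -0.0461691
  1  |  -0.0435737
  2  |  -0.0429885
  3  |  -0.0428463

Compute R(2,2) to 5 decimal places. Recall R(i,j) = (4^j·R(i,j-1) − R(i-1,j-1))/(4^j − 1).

-0.04280

Richardson extrapolation on the trapezoidal column (denominator 4−1=3):
R(1,1) = -0.0435737 + (-0.0435737 − (-0.0461691))/3 = -0.0427086
R(2,1) = -0.0429885 + (-0.0429885 − (-0.0435737))/3 = -0.0427934
R(2,2) = (16·(-0.0427934) − (-0.0427086)) / 15 = -0.0427991
(Column j=1 coincides with Simpson's rule on the same nodes.)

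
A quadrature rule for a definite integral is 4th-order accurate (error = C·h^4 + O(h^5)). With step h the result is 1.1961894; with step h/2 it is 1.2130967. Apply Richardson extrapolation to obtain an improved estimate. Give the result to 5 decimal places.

The leading error scales as h^4; refining by a factor of 2 reduces it by 2^4 = 16.
Extrapolated value = (16·A(h/2) − A(h)) / (16 − 1)
= (16·1.2130967 − 1.1961894) / 15
= 18.2133578 / 15 = 1.2142239

1.21422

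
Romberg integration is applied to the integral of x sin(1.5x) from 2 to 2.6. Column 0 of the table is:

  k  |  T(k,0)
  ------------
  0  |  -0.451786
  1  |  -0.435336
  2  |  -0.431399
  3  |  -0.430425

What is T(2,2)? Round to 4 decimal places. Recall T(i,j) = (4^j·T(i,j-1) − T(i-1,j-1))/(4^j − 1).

-0.4301

T(1,1) = (4·(-0.435336) − (-0.451786)) / 3 = -0.429853
T(2,1) = -0.431399 + (-0.431399 − (-0.435336))/3 = -0.430087
T(2,2) = -0.430087 + (-0.430087 − (-0.429853))/15 = -0.430103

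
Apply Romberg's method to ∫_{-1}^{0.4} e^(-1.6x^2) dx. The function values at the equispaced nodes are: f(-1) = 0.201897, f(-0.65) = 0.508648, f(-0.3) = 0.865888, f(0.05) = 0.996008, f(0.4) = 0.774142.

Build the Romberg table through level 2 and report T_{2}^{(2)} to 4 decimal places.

1.0169

T_{0}^{(0)} (trapezoid, 1 panel, h=1.4000): 0.683227
T_{1}^{(0)} (trapezoid, 2 panels, h=0.7000): 0.947735
T_{2}^{(0)} (trapezoid, 4 panels, h=0.3500): 1.000497
T_{1}^{(1)} = 0.947735 + (0.947735 − 0.683227)/3 = 1.035904
T_{2}^{(1)} = 1.000497 + (1.000497 − 0.947735)/3 = 1.018084
T_{2}^{(2)} = 1.018084 + (1.018084 − 1.035904)/15 = 1.016896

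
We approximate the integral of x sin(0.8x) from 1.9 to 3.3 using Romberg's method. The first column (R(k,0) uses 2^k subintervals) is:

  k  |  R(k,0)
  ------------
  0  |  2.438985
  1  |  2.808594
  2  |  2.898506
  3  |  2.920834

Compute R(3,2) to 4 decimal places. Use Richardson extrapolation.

R(2,1) = (4·2.898506 − 2.808594) / 3 = 2.928477
R(3,1) = (4·2.920834 − 2.898506) / 3 = 2.928277
R(3,2) = 2.928277 + (2.928277 − 2.928477)/15 = 2.928264
(Column j=1 coincides with Simpson's rule on the same nodes.)

2.9283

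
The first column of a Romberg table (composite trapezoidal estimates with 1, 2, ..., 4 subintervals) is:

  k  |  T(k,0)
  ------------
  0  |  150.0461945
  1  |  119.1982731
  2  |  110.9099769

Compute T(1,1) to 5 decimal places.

Richardson extrapolation on the trapezoidal column (denominator 4−1=3):
T(1,1) = 119.1982731 + (119.1982731 − 150.0461945)/3 = 108.9156326
(Column j=1 coincides with Simpson's rule on the same nodes.)

108.91563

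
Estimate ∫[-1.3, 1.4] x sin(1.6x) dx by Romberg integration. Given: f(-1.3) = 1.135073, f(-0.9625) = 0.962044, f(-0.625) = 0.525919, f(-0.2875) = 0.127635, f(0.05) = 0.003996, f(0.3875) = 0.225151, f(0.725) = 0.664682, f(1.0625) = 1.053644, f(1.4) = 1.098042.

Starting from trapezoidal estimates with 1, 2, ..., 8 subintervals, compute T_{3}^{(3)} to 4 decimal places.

T_{0}^{(0)} (trapezoid, 1 panel, h=2.7000): 3.014705
T_{1}^{(0)} (trapezoid, 2 panels, h=1.3500): 1.512747
T_{2}^{(0)} (trapezoid, 4 panels, h=0.6750): 1.560029
T_{3}^{(0)} (trapezoid, 8 panels, h=0.3375): 1.579375
T_{1}^{(1)} = 1.512747 + (1.512747 − 3.014705)/3 = 1.012094
T_{2}^{(1)} = 1.560029 + (1.560029 − 1.512747)/3 = 1.575790
T_{3}^{(1)} = 1.579375 + (1.579375 − 1.560029)/3 = 1.585824
T_{2}^{(2)} = 1.575790 + (1.575790 − 1.012094)/15 = 1.613370
T_{3}^{(2)} = 1.585824 + (1.585824 − 1.575790)/15 = 1.586493
T_{3}^{(3)} = 1.586493 + (1.586493 − 1.613370)/63 = 1.586066

1.5861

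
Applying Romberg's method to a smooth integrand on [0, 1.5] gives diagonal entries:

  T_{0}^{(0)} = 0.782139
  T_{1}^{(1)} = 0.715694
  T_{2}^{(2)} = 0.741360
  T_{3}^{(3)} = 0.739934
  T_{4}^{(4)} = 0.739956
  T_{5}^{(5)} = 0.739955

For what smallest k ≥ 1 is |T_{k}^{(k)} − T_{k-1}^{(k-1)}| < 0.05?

k = 2

|T_{1}^{(1)} − T_{0}^{(0)}| = 0.066445 ≥ 0.05
|T_{2}^{(2)} − T_{1}^{(1)}| = 0.025666 < 0.05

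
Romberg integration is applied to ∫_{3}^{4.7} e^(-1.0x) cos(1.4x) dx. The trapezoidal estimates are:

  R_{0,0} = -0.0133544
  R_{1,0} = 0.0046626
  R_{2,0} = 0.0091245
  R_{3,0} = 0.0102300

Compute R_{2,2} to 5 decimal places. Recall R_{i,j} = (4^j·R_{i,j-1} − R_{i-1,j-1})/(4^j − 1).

0.01061

R_{1,1} = (4·0.0046626 − (-0.0133544)) / 3 = 0.0106683
R_{2,1} = (4·0.0091245 − 0.0046626) / 3 = 0.0106118
R_{2,2} = (16·0.0106118 − 0.0106683) / 15 = 0.0106080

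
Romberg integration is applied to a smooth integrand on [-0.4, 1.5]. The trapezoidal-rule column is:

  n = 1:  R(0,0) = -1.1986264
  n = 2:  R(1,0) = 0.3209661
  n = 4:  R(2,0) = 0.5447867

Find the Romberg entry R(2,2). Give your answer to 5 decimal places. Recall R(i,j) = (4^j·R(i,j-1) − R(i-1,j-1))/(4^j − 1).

R(1,1) = 0.3209661 + (0.3209661 − (-1.1986264))/3 = 0.8274969
R(2,1) = (4·0.5447867 − 0.3209661) / 3 = 0.6193936
R(2,2) = (16·0.6193936 − 0.8274969) / 15 = 0.6055200

0.60552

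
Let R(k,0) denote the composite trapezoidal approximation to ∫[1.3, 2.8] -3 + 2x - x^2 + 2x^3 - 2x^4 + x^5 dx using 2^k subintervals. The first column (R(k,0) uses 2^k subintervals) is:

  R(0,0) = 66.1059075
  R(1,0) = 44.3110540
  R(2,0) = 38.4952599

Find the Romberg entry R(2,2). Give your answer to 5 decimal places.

36.52403

R(1,1) = 44.3110540 + (44.3110540 − 66.1059075)/3 = 37.0461028
R(2,1) = (4·38.4952599 − 44.3110540) / 3 = 36.5566619
R(2,2) = 36.5566619 + (36.5566619 − 37.0461028)/15 = 36.5240325
(Column j=1 coincides with Simpson's rule on the same nodes.)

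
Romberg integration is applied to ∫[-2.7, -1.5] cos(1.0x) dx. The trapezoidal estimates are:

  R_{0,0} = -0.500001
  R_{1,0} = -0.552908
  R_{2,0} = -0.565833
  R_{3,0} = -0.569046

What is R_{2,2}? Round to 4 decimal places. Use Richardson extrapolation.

R_{1,1} = (4·(-0.552908) − (-0.500001)) / 3 = -0.570544
R_{2,1} = -0.565833 + (-0.565833 − (-0.552908))/3 = -0.570141
R_{2,2} = (16·(-0.570141) − (-0.570544)) / 15 = -0.570114
(Column j=1 coincides with Simpson's rule on the same nodes.)

-0.5701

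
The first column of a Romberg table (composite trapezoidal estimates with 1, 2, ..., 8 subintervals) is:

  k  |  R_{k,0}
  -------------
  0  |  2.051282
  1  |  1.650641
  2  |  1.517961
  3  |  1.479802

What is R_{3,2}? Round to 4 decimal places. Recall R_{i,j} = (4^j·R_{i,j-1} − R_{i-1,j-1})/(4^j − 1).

1.4666

Richardson extrapolation on the trapezoidal column (denominator 4−1=3):
R_{2,1} = 1.517961 + (1.517961 − 1.650641)/3 = 1.473734
R_{3,1} = (4·1.479802 − 1.517961) / 3 = 1.467082
R_{3,2} = 1.467082 + (1.467082 − 1.473734)/15 = 1.466639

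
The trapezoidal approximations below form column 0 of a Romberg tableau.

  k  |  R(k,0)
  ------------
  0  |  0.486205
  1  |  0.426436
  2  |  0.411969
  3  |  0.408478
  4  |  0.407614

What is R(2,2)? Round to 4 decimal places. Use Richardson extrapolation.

0.4072

Richardson extrapolation on the trapezoidal column (denominator 4−1=3):
R(1,1) = (4·0.426436 − 0.486205) / 3 = 0.406513
R(2,1) = (4·0.411969 − 0.426436) / 3 = 0.407147
R(2,2) = (16·0.407147 − 0.406513) / 15 = 0.407189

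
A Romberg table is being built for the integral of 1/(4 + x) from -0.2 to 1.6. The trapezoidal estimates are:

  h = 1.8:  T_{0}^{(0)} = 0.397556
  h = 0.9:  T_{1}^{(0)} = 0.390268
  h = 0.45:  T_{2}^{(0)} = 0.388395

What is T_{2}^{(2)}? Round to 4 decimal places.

0.3878

T_{1}^{(1)} = (4·0.390268 − 0.397556) / 3 = 0.387839
T_{2}^{(1)} = 0.388395 + (0.388395 − 0.390268)/3 = 0.387771
T_{2}^{(2)} = 0.387771 + (0.387771 − 0.387839)/15 = 0.387766
(Column j=1 coincides with Simpson's rule on the same nodes.)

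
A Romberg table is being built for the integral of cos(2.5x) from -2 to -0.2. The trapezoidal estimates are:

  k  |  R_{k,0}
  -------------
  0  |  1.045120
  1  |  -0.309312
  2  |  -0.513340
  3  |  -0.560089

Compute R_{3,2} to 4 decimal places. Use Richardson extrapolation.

-0.5753

Richardson extrapolation on the trapezoidal column (denominator 4−1=3):
R_{2,1} = (4·(-0.513340) − (-0.309312)) / 3 = -0.581349
R_{3,1} = -0.560089 + (-0.560089 − (-0.513340))/3 = -0.575672
R_{3,2} = -0.575672 + (-0.575672 − (-0.581349))/15 = -0.575294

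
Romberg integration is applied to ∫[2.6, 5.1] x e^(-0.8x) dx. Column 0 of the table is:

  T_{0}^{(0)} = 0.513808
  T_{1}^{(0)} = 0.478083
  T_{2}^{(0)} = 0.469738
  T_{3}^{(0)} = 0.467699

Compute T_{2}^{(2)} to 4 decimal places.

0.4670

Richardson extrapolation on the trapezoidal column (denominator 4−1=3):
T_{1}^{(1)} = 0.478083 + (0.478083 − 0.513808)/3 = 0.466175
T_{2}^{(1)} = (4·0.469738 − 0.478083) / 3 = 0.466956
T_{2}^{(2)} = (16·0.466956 − 0.466175) / 15 = 0.467008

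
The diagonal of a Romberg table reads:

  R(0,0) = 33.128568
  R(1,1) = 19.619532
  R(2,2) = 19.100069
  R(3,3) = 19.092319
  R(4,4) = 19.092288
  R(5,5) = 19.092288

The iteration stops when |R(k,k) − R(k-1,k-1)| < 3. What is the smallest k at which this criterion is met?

|R(1,1) − R(0,0)| = 13.509036 ≥ 3
|R(2,2) − R(1,1)| = 0.519463 < 3

k = 2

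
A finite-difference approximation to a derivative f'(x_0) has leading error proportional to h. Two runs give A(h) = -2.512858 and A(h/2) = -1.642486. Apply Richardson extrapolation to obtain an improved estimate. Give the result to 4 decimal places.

-0.7721

The leading error scales as h; refining by a factor of 2 reduces it by 2^1 = 2.
Extrapolated value = (2·A(h/2) − A(h)) / (2 − 1)
= (2·(-1.642486) − (-2.512858)) / 1
= -0.772114 / 1 = -0.772114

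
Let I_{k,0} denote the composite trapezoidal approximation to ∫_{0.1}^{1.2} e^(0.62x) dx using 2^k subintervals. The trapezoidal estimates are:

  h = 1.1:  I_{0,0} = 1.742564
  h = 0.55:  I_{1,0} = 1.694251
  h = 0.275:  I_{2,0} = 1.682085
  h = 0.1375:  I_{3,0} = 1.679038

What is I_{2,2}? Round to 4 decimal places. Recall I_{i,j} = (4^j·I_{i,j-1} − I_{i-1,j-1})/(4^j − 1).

1.6780

Richardson extrapolation on the trapezoidal column (denominator 4−1=3):
I_{1,1} = 1.694251 + (1.694251 − 1.742564)/3 = 1.678147
I_{2,1} = 1.682085 + (1.682085 − 1.694251)/3 = 1.678030
I_{2,2} = (16·1.678030 − 1.678147) / 15 = 1.678022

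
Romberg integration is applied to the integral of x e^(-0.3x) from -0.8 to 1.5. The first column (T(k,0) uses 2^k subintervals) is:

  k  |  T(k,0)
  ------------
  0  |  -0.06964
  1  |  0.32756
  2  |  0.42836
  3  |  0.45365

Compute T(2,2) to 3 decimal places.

Richardson extrapolation on the trapezoidal column (denominator 4−1=3):
T(1,1) = 0.32756 + (0.32756 − (-0.06964))/3 = 0.45996
T(2,1) = 0.42836 + (0.42836 − 0.32756)/3 = 0.46196
T(2,2) = 0.46196 + (0.46196 − 0.45996)/15 = 0.46209

0.462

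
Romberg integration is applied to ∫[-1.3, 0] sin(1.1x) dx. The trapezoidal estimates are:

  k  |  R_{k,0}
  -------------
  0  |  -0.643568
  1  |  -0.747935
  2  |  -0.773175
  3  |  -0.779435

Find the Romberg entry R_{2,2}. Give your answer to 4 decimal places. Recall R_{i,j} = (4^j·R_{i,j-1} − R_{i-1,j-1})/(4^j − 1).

R_{1,1} = (4·(-0.747935) − (-0.643568)) / 3 = -0.782724
R_{2,1} = (4·(-0.773175) − (-0.747935)) / 3 = -0.781588
R_{2,2} = -0.781588 + (-0.781588 − (-0.782724))/15 = -0.781512

-0.7815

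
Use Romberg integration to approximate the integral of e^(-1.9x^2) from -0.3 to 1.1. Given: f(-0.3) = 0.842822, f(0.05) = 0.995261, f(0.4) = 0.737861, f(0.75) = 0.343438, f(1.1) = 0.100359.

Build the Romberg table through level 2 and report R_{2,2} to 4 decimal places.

0.9068

R_{0,0} (trapezoid, 1 panel, h=1.4000): 0.660227
R_{1,0} (trapezoid, 2 panels, h=0.7000): 0.846616
R_{2,0} (trapezoid, 4 panels, h=0.3500): 0.891853
R_{1,1} = 0.846616 + (0.846616 − 0.660227)/3 = 0.908746
R_{2,1} = 0.891853 + (0.891853 − 0.846616)/3 = 0.906932
R_{2,2} = 0.906932 + (0.906932 − 0.908746)/15 = 0.906811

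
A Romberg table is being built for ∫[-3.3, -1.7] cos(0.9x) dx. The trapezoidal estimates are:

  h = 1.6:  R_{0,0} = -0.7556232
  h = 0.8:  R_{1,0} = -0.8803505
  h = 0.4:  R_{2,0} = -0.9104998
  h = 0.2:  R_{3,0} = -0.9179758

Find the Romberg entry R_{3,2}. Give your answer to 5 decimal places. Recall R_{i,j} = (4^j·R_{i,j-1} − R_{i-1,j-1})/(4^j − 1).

-0.92046

R_{2,1} = (4·(-0.9104998) − (-0.8803505)) / 3 = -0.9205496
R_{3,1} = -0.9179758 + (-0.9179758 − (-0.9104998))/3 = -0.9204678
R_{3,2} = (16·(-0.9204678) − (-0.9205496)) / 15 = -0.9204623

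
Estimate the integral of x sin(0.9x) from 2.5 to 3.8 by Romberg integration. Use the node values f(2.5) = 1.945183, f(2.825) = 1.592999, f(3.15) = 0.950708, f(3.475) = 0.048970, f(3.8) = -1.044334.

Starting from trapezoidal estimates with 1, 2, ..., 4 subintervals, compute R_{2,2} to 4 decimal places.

R_{0,0} (trapezoid, 1 panel, h=1.3000): 0.585552
R_{1,0} (trapezoid, 2 panels, h=0.6500): 0.910736
R_{2,0} (trapezoid, 4 panels, h=0.3250): 0.989008
R_{1,1} = 0.910736 + (0.910736 − 0.585552)/3 = 1.019131
R_{2,1} = 0.989008 + (0.989008 − 0.910736)/3 = 1.015099
R_{2,2} = 1.015099 + (1.015099 − 1.019131)/15 = 1.014830

1.0148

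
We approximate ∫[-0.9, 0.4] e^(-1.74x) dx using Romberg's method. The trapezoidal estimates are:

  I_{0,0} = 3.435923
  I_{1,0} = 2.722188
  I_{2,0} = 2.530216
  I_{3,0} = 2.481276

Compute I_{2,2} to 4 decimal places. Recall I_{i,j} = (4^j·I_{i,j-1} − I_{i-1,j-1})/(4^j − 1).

2.4650

I_{1,1} = 2.722188 + (2.722188 − 3.435923)/3 = 2.484276
I_{2,1} = 2.530216 + (2.530216 − 2.722188)/3 = 2.466225
I_{2,2} = (16·2.466225 − 2.484276) / 15 = 2.465022
(Column j=1 coincides with Simpson's rule on the same nodes.)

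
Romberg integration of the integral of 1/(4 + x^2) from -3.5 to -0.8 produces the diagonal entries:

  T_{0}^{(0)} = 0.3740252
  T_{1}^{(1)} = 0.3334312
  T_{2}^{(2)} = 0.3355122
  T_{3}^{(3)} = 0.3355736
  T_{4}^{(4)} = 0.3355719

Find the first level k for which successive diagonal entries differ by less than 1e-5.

k = 4

|T_{1}^{(1)} − T_{0}^{(0)}| = 0.0405940 ≥ 1e-5
|T_{2}^{(2)} − T_{1}^{(1)}| = 0.0020810 ≥ 1e-5
|T_{3}^{(3)} − T_{2}^{(2)}| = 0.0000614 ≥ 1e-5
|T_{4}^{(4)} − T_{3}^{(3)}| = 0.0000017 < 1e-5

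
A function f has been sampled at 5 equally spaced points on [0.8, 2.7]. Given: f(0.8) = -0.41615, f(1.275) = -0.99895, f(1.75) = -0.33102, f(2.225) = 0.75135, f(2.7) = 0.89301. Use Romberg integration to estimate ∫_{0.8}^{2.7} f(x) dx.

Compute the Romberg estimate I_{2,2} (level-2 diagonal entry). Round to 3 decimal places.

I_{0,0} (trapezoid, 1 panel, h=1.9000): 0.45302
I_{1,0} (trapezoid, 2 panels, h=0.9500): -0.08796
I_{2,0} (trapezoid, 4 panels, h=0.4750): -0.16159
I_{1,1} = -0.08796 + (-0.08796 − 0.45302)/3 = -0.26829
I_{2,1} = -0.16159 + (-0.16159 − (-0.08796))/3 = -0.18613
I_{2,2} = -0.18613 + (-0.18613 − (-0.26829))/15 = -0.18065

-0.181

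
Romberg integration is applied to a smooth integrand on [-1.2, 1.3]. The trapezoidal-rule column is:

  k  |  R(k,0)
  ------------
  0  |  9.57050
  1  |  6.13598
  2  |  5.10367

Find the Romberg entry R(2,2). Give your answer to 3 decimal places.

4.744

Richardson extrapolation on the trapezoidal column (denominator 4−1=3):
R(1,1) = (4·6.13598 − 9.57050) / 3 = 4.99114
R(2,1) = 5.10367 + (5.10367 − 6.13598)/3 = 4.75957
R(2,2) = (16·4.75957 − 4.99114) / 15 = 4.74413
(Column j=1 coincides with Simpson's rule on the same nodes.)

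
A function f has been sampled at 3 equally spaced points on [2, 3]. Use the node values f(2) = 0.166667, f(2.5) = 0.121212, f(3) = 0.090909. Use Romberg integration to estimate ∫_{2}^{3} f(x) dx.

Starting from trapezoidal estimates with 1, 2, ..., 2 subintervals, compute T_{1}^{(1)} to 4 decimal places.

0.1237

T_{0}^{(0)} (trapezoid, 1 panel, h=1.0000): 0.128788
T_{1}^{(0)} (trapezoid, 2 panels, h=0.5000): 0.125000
T_{1}^{(1)} = 0.125000 + (0.125000 − 0.128788)/3 = 0.123737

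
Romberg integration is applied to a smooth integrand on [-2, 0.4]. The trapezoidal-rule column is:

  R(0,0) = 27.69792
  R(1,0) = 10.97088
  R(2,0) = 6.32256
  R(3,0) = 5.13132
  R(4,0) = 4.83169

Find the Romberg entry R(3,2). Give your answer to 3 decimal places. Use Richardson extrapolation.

4.732

Richardson extrapolation on the trapezoidal column (denominator 4−1=3):
R(2,1) = 6.32256 + (6.32256 − 10.97088)/3 = 4.77312
R(3,1) = (4·5.13132 − 6.32256) / 3 = 4.73424
R(3,2) = (16·4.73424 − 4.77312) / 15 = 4.73165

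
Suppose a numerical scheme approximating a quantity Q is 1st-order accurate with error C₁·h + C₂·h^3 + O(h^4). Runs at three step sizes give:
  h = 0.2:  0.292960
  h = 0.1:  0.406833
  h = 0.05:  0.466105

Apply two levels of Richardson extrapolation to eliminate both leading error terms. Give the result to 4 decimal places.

0.5260

First eliminate the h term (factor 2^1 = 2):
  B₁ = (2·0.406833 − 0.292960)/1 = 0.520706
  B₂ = (2·0.466105 − 0.406833)/1 = 0.525377
Then eliminate the h^3 term (factor 2^3 = 8):
  (8·0.525377 − 0.520706)/7 = 0.526044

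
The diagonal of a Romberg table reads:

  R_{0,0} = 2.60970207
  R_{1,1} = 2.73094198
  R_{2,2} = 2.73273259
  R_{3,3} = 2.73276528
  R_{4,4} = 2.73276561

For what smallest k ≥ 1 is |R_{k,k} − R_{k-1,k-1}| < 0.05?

|R_{1,1} − R_{0,0}| = 0.12123991 ≥ 0.05
|R_{2,2} − R_{1,1}| = 0.00179061 < 0.05

k = 2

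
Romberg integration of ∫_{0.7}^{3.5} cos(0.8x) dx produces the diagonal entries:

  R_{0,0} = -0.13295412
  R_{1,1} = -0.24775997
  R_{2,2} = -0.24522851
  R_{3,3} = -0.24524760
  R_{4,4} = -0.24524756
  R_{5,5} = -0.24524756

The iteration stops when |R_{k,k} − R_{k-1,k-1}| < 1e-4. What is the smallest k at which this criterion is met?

k = 3

|R_{1,1} − R_{0,0}| = 0.11480585 ≥ 1e-4
|R_{2,2} − R_{1,1}| = 0.00253146 ≥ 1e-4
|R_{3,3} − R_{2,2}| = 0.00001909 < 1e-4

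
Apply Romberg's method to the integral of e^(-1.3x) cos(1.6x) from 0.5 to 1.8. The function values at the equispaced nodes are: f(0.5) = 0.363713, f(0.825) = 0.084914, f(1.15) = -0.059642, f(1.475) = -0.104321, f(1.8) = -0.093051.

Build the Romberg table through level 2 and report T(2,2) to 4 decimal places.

T(0,0) (trapezoid, 1 panel, h=1.3000): 0.175930
T(1,0) (trapezoid, 2 panels, h=0.6500): 0.049198
T(2,0) (trapezoid, 4 panels, h=0.3250): 0.018292
T(1,1) = 0.049198 + (0.049198 − 0.175930)/3 = 0.006954
T(2,1) = 0.018292 + (0.018292 − 0.049198)/3 = 0.007990
T(2,2) = 0.007990 + (0.007990 − 0.006954)/15 = 0.008059

0.0081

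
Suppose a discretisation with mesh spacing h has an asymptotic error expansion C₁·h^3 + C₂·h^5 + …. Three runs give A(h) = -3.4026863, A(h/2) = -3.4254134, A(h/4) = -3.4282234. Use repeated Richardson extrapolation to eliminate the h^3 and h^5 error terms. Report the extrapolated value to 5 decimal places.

First eliminate the h^3 term (factor 2^3 = 8):
  B₁ = (8·(-3.4254134) − (-3.4026863))/7 = -3.4286601
  B₂ = (8·(-3.4282234) − (-3.4254134))/7 = -3.4286248
Then eliminate the h^5 term (factor 2^5 = 32):
  (32·(-3.4286248) − (-3.4286601))/31 = -3.4286237

-3.42862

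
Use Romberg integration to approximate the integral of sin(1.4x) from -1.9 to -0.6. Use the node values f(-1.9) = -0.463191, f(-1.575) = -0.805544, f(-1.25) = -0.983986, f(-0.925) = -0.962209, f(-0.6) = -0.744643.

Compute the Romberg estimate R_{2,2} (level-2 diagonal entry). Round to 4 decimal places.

R_{0,0} (trapezoid, 1 panel, h=1.3000): -0.785092
R_{1,0} (trapezoid, 2 panels, h=0.6500): -1.032137
R_{2,0} (trapezoid, 4 panels, h=0.3250): -1.090588
R_{1,1} = -1.032137 + (-1.032137 − (-0.785092))/3 = -1.114485
R_{2,1} = -1.090588 + (-1.090588 − (-1.032137))/3 = -1.110072
R_{2,2} = -1.110072 + (-1.110072 − (-1.114485))/15 = -1.109778

-1.1098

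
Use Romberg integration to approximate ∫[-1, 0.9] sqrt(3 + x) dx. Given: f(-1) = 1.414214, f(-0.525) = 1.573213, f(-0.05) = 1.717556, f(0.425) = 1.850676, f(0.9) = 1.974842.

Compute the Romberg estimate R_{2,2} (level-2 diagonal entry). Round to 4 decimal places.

R_{0,0} (trapezoid, 1 panel, h=1.9000): 3.219603
R_{1,0} (trapezoid, 2 panels, h=0.9500): 3.241480
R_{2,0} (trapezoid, 4 panels, h=0.4750): 3.247087
R_{1,1} = 3.241480 + (3.241480 − 3.219603)/3 = 3.248772
R_{2,1} = 3.247087 + (3.247087 − 3.241480)/3 = 3.248956
R_{2,2} = 3.248956 + (3.248956 − 3.248772)/15 = 3.248968

3.2490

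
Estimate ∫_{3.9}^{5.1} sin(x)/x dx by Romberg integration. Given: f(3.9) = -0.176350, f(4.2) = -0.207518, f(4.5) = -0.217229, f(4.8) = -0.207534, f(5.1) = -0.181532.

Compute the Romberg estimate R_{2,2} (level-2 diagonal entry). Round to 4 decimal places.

R_{0,0} (trapezoid, 1 panel, h=1.2000): -0.214729
R_{1,0} (trapezoid, 2 panels, h=0.6000): -0.237702
R_{2,0} (trapezoid, 4 panels, h=0.3000): -0.243367
R_{1,1} = -0.237702 + (-0.237702 − (-0.214729))/3 = -0.245360
R_{2,1} = -0.243367 + (-0.243367 − (-0.237702))/3 = -0.245255
R_{2,2} = -0.245255 + (-0.245255 − (-0.245360))/15 = -0.245248

-0.2452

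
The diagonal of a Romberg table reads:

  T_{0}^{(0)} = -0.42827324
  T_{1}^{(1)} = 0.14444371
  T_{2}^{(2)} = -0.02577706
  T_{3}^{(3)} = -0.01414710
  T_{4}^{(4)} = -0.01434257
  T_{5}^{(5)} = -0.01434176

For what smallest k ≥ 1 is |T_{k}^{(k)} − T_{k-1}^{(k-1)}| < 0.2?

k = 2

|T_{1}^{(1)} − T_{0}^{(0)}| = 0.57271695 ≥ 0.2
|T_{2}^{(2)} − T_{1}^{(1)}| = 0.17022077 < 0.2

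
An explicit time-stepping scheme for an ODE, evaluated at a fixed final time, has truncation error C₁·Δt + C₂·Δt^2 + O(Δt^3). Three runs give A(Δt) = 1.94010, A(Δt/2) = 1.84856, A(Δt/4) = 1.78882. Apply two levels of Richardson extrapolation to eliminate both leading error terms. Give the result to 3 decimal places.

1.720

First eliminate the Δt term (factor 2^1 = 2):
  B₁ = (2·1.84856 − 1.94010)/1 = 1.75702
  B₂ = (2·1.78882 − 1.84856)/1 = 1.72908
Then eliminate the Δt^2 term (factor 2^2 = 4):
  (4·1.72908 − 1.75702)/3 = 1.71977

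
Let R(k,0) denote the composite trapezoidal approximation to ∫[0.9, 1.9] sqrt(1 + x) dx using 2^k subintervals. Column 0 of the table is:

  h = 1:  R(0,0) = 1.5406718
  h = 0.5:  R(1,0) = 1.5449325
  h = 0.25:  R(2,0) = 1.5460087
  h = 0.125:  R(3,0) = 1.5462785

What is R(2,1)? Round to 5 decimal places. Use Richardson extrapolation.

Richardson extrapolation on the trapezoidal column (denominator 4−1=3):
R(2,1) = 1.5460087 + (1.5460087 − 1.5449325)/3 = 1.5463674

1.54637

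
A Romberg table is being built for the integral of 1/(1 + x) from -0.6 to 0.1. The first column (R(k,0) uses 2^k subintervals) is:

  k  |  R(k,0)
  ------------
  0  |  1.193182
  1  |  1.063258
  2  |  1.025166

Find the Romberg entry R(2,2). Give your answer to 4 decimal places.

1.0120

R(1,1) = 1.063258 + (1.063258 − 1.193182)/3 = 1.019950
R(2,1) = 1.025166 + (1.025166 − 1.063258)/3 = 1.012469
R(2,2) = (16·1.012469 − 1.019950) / 15 = 1.011970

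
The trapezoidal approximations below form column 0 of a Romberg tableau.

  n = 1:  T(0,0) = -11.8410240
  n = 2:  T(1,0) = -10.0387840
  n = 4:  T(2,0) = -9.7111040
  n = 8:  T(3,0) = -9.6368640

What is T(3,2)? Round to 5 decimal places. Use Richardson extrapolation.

T(2,1) = (4·(-9.7111040) − (-10.0387840)) / 3 = -9.6018773
T(3,1) = (4·(-9.6368640) − (-9.7111040)) / 3 = -9.6121173
T(3,2) = -9.6121173 + (-9.6121173 − (-9.6018773))/15 = -9.6128000
(Column j=1 coincides with Simpson's rule on the same nodes.)

-9.61280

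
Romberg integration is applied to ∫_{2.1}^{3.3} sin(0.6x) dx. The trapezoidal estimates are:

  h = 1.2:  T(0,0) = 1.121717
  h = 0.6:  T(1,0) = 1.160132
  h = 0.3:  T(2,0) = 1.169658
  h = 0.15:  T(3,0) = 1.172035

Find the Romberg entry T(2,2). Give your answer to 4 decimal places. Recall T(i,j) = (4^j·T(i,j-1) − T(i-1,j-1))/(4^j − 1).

1.1728

Richardson extrapolation on the trapezoidal column (denominator 4−1=3):
T(1,1) = (4·1.160132 − 1.121717) / 3 = 1.172937
T(2,1) = (4·1.169658 − 1.160132) / 3 = 1.172833
T(2,2) = (16·1.172833 − 1.172937) / 15 = 1.172826
(Column j=1 coincides with Simpson's rule on the same nodes.)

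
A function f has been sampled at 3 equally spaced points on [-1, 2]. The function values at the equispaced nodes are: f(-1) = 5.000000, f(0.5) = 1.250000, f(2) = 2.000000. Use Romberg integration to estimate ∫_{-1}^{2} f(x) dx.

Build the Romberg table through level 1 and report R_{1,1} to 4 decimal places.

R_{0,0} (trapezoid, 1 panel, h=3.0000): 10.500000
R_{1,0} (trapezoid, 2 panels, h=1.5000): 7.125000
R_{1,1} = 7.125000 + (7.125000 − 10.500000)/3 = 6.000000

6.0000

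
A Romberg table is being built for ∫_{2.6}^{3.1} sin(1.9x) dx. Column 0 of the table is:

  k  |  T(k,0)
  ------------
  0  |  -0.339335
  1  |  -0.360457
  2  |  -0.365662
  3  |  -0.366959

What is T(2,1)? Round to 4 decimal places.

Richardson extrapolation on the trapezoidal column (denominator 4−1=3):
T(2,1) = (4·(-0.365662) − (-0.360457)) / 3 = -0.367397

-0.3674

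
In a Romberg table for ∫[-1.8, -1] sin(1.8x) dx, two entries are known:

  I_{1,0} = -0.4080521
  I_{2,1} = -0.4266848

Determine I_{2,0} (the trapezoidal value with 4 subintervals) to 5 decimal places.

-0.42203

From I_{2,1} = (4·I_{2,0} − I_{1,0})/3, solve for I_{2,0}:
4·I_{2,0} = 3·(-0.4266848) + (-0.4080521) = -1.6881065
I_{2,0} = -0.4220266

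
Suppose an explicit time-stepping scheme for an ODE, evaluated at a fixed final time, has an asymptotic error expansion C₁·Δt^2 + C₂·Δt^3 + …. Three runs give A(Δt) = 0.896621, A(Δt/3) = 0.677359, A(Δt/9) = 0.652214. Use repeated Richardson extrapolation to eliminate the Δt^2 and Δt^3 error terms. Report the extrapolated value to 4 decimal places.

First eliminate the Δt^2 term (factor 3^2 = 9):
  B₁ = (9·0.677359 − 0.896621)/8 = 0.649951
  B₂ = (9·0.652214 − 0.677359)/8 = 0.649071
Then eliminate the Δt^3 term (factor 3^3 = 27):
  (27·0.649071 − 0.649951)/26 = 0.649037

0.6490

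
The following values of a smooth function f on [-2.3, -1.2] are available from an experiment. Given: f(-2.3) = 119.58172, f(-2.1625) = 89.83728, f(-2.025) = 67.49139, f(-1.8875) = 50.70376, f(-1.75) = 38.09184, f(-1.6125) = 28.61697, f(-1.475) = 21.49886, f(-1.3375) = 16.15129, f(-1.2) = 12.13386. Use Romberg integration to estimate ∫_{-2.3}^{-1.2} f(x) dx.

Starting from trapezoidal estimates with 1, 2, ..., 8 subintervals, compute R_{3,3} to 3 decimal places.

R_{0,0} (trapezoid, 1 panel, h=1.1000): 72.44357
R_{1,0} (trapezoid, 2 panels, h=0.5500): 57.17230
R_{2,0} (trapezoid, 4 panels, h=0.2750): 53.05847
R_{3,0} (trapezoid, 8 panels, h=0.1375): 52.00926
R_{1,1} = 57.17230 + (57.17230 − 72.44357)/3 = 52.08188
R_{2,1} = 53.05847 + (53.05847 − 57.17230)/3 = 51.68719
R_{3,1} = 52.00926 + (52.00926 − 53.05847)/3 = 51.65952
R_{2,2} = 51.68719 + (51.68719 − 52.08188)/15 = 51.66088
R_{3,2} = 51.65952 + (51.65952 − 51.68719)/15 = 51.65768
R_{3,3} = 51.65768 + (51.65768 − 51.66088)/63 = 51.65763

51.658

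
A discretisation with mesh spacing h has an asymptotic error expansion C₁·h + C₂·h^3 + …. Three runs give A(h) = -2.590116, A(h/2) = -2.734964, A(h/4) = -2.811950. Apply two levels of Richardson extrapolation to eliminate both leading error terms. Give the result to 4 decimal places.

-2.8902

First eliminate the h term (factor 2^1 = 2):
  B₁ = (2·(-2.734964) − (-2.590116))/1 = -2.879812
  B₂ = (2·(-2.811950) − (-2.734964))/1 = -2.888936
Then eliminate the h^3 term (factor 2^3 = 8):
  (8·(-2.888936) − (-2.879812))/7 = -2.890239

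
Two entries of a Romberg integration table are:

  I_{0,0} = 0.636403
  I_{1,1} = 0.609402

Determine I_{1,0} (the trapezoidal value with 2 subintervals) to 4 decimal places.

From I_{1,1} = (4·I_{1,0} − I_{0,0})/3, solve for I_{1,0}:
4·I_{1,0} = 3·0.609402 + 0.636403 = 2.464609
I_{1,0} = 0.616152

0.6162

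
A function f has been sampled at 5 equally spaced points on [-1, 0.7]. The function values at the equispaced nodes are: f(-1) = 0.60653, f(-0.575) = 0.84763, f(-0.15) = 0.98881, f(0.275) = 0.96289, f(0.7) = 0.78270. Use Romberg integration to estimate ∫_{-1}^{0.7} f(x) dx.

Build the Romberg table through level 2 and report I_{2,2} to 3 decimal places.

1.502

I_{0,0} (trapezoid, 1 panel, h=1.7000): 1.18085
I_{1,0} (trapezoid, 2 panels, h=0.8500): 1.43091
I_{2,0} (trapezoid, 4 panels, h=0.4250): 1.48493
I_{1,1} = 1.43091 + (1.43091 − 1.18085)/3 = 1.51426
I_{2,1} = 1.48493 + (1.48493 − 1.43091)/3 = 1.50294
I_{2,2} = 1.50294 + (1.50294 − 1.51426)/15 = 1.50219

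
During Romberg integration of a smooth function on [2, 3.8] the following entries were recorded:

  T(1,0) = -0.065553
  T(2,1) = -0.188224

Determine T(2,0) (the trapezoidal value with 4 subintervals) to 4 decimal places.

From T(2,1) = (4·T(2,0) − T(1,0))/3, solve for T(2,0):
4·T(2,0) = 3·(-0.188224) + (-0.065553) = -0.630225
T(2,0) = -0.157556

-0.1576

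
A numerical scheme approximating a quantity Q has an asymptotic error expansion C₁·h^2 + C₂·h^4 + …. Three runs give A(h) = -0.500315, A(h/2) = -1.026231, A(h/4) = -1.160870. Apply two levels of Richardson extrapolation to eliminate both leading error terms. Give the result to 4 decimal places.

First eliminate the h^2 term (factor 2^2 = 4):
  B₁ = (4·(-1.026231) − (-0.500315))/3 = -1.201536
  B₂ = (4·(-1.160870) − (-1.026231))/3 = -1.205750
Then eliminate the h^4 term (factor 2^4 = 16):
  (16·(-1.205750) − (-1.201536))/15 = -1.206031

-1.2060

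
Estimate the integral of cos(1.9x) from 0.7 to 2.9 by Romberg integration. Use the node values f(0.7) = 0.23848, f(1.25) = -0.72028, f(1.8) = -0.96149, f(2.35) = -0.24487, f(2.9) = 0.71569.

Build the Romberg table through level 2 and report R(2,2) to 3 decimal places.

-0.874

R(0,0) (trapezoid, 1 panel, h=2.2000): 1.04959
R(1,0) (trapezoid, 2 panels, h=1.1000): -0.53285
R(2,0) (trapezoid, 4 panels, h=0.5500): -0.79726
R(1,1) = -0.53285 + (-0.53285 − 1.04959)/3 = -1.06033
R(2,1) = -0.79726 + (-0.79726 − (-0.53285))/3 = -0.88540
R(2,2) = -0.88540 + (-0.88540 − (-1.06033))/15 = -0.87374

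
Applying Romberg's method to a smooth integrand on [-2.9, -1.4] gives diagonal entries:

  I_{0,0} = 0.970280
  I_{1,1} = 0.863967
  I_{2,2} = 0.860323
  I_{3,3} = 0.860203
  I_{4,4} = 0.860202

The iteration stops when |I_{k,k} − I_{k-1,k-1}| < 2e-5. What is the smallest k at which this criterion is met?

|I_{1,1} − I_{0,0}| = 0.106313 ≥ 2e-5
|I_{2,2} − I_{1,1}| = 0.003644 ≥ 2e-5
|I_{3,3} − I_{2,2}| = 0.000120 ≥ 2e-5
|I_{4,4} − I_{3,3}| = 0.000001 < 2e-5

k = 4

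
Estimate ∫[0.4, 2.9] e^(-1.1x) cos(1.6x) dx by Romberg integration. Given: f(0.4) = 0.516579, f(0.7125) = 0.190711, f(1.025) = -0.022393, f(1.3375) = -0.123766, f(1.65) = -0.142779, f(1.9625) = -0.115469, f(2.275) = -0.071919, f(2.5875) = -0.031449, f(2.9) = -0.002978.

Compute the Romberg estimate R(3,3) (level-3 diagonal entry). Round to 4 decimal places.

R(0,0) (trapezoid, 1 panel, h=2.5000): 0.642001
R(1,0) (trapezoid, 2 panels, h=1.2500): 0.142527
R(2,0) (trapezoid, 4 panels, h=0.6250): 0.012318
R(3,0) (trapezoid, 8 panels, h=0.3125): -0.018832
R(1,1) = 0.142527 + (0.142527 − 0.642001)/3 = -0.023964
R(2,1) = 0.012318 + (0.012318 − 0.142527)/3 = -0.031085
R(3,1) = -0.018832 + (-0.018832 − 0.012318)/3 = -0.029215
R(2,2) = -0.031085 + (-0.031085 − (-0.023964))/15 = -0.031560
R(3,2) = -0.029215 + (-0.029215 − (-0.031085))/15 = -0.029090
R(3,3) = -0.029090 + (-0.029090 − (-0.031560))/63 = -0.029051

-0.0291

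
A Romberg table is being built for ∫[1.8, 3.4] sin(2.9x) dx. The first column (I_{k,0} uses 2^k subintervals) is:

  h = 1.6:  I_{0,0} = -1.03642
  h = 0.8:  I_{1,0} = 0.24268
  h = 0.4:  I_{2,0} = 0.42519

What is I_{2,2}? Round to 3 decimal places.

0.474

Richardson extrapolation on the trapezoidal column (denominator 4−1=3):
I_{1,1} = (4·0.24268 − (-1.03642)) / 3 = 0.66905
I_{2,1} = (4·0.42519 − 0.24268) / 3 = 0.48603
I_{2,2} = 0.48603 + (0.48603 − 0.66905)/15 = 0.47383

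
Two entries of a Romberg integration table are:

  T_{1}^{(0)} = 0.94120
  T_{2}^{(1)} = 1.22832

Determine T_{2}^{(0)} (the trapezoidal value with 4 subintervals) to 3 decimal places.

1.157

From T_{2}^{(1)} = (4·T_{2}^{(0)} − T_{1}^{(0)})/3, solve for T_{2}^{(0)}:
4·T_{2}^{(0)} = 3·1.22832 + 0.94120 = 4.62616
T_{2}^{(0)} = 1.15654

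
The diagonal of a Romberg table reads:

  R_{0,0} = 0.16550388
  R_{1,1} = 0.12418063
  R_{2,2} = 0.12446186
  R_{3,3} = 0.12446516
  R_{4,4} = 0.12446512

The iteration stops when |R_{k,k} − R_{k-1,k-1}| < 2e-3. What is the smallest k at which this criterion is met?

k = 2

|R_{1,1} − R_{0,0}| = 0.04132325 ≥ 2e-3
|R_{2,2} − R_{1,1}| = 0.00028123 < 2e-3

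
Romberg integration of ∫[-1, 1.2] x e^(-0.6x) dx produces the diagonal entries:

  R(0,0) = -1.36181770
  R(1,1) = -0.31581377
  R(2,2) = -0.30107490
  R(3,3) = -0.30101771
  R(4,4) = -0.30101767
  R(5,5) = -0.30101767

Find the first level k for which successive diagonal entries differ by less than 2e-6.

|R(1,1) − R(0,0)| = 1.04600393 ≥ 2e-6
|R(2,2) − R(1,1)| = 0.01473887 ≥ 2e-6
|R(3,3) − R(2,2)| = 0.00005719 ≥ 2e-6
|R(4,4) − R(3,3)| = 0.00000004 < 2e-6

k = 4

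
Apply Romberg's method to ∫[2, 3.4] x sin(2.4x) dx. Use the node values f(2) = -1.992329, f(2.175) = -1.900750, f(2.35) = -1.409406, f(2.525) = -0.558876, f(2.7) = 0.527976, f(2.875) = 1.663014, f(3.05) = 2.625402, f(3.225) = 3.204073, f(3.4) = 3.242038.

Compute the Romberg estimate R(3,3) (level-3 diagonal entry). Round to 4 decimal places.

0.8382

R(0,0) (trapezoid, 1 panel, h=1.4000): 0.874796
R(1,0) (trapezoid, 2 panels, h=0.7000): 0.806981
R(2,0) (trapezoid, 4 panels, h=0.3500): 0.829089
R(3,0) (trapezoid, 8 panels, h=0.1750): 0.835850
R(1,1) = 0.806981 + (0.806981 − 0.874796)/3 = 0.784376
R(2,1) = 0.829089 + (0.829089 − 0.806981)/3 = 0.836458
R(3,1) = 0.835850 + (0.835850 − 0.829089)/3 = 0.838104
R(2,2) = 0.836458 + (0.836458 − 0.784376)/15 = 0.839930
R(3,2) = 0.838104 + (0.838104 − 0.836458)/15 = 0.838214
R(3,3) = 0.838214 + (0.838214 − 0.839930)/63 = 0.838187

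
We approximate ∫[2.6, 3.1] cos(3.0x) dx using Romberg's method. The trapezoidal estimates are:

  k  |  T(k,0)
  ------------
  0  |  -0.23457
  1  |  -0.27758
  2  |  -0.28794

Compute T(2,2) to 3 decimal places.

T(1,1) = (4·(-0.27758) − (-0.23457)) / 3 = -0.29192
T(2,1) = (4·(-0.28794) − (-0.27758)) / 3 = -0.29139
T(2,2) = -0.29139 + (-0.29139 − (-0.29192))/15 = -0.29135

-0.291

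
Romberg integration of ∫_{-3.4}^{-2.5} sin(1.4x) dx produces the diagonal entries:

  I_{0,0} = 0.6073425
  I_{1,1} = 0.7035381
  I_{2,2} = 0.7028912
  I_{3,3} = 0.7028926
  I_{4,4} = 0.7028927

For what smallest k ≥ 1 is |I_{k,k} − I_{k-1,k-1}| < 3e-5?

|I_{1,1} − I_{0,0}| = 0.0961956 ≥ 3e-5
|I_{2,2} − I_{1,1}| = 0.0006469 ≥ 3e-5
|I_{3,3} − I_{2,2}| = 0.0000014 < 3e-5

k = 3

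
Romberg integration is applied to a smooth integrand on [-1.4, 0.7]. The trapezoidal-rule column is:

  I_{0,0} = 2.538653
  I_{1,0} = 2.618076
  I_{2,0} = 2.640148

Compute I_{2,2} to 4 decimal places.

I_{1,1} = 2.618076 + (2.618076 − 2.538653)/3 = 2.644550
I_{2,1} = 2.640148 + (2.640148 − 2.618076)/3 = 2.647505
I_{2,2} = 2.647505 + (2.647505 − 2.644550)/15 = 2.647702

2.6477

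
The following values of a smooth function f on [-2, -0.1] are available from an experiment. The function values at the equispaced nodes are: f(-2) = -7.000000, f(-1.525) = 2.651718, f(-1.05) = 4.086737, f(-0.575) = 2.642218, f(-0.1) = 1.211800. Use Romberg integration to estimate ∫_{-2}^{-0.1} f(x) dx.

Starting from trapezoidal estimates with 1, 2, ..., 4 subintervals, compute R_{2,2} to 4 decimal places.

R_{0,0} (trapezoid, 1 panel, h=1.9000): -5.498790
R_{1,0} (trapezoid, 2 panels, h=0.9500): 1.133005
R_{2,0} (trapezoid, 4 panels, h=0.4750): 3.081122
R_{1,1} = 1.133005 + (1.133005 − (-5.498790))/3 = 3.343603
R_{2,1} = 3.081122 + (3.081122 − 1.133005)/3 = 3.730494
R_{2,2} = 3.730494 + (3.730494 − 3.343603)/15 = 3.756287

3.7563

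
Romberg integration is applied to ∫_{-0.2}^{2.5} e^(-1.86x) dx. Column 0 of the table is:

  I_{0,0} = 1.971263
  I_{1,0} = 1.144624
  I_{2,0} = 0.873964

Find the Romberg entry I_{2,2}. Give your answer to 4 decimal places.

Richardson extrapolation on the trapezoidal column (denominator 4−1=3):
I_{1,1} = (4·1.144624 − 1.971263) / 3 = 0.869078
I_{2,1} = (4·0.873964 − 1.144624) / 3 = 0.783744
I_{2,2} = (16·0.783744 − 0.869078) / 15 = 0.778055

0.7781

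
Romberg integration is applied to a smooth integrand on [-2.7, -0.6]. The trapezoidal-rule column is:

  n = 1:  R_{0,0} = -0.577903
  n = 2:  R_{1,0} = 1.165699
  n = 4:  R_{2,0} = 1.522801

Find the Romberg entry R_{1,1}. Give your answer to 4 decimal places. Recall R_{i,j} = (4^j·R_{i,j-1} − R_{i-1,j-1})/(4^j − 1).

Richardson extrapolation on the trapezoidal column (denominator 4−1=3):
R_{1,1} = 1.165699 + (1.165699 − (-0.577903))/3 = 1.746900

1.7469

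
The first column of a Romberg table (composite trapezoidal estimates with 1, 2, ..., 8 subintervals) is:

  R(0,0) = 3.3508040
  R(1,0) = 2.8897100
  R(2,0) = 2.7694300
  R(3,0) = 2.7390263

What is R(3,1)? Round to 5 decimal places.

Richardson extrapolation on the trapezoidal column (denominator 4−1=3):
R(3,1) = (4·2.7390263 − 2.7694300) / 3 = 2.7288917

2.72889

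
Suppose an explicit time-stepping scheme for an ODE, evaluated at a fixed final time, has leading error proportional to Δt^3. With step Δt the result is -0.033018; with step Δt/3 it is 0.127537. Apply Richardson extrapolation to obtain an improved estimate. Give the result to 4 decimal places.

0.1337

Extrapolated value = (27·A(Δt/3) − A(Δt)) / (27 − 1)
= (27·0.127537 − (-0.033018)) / 26
= 3.476517 / 26 = 0.133712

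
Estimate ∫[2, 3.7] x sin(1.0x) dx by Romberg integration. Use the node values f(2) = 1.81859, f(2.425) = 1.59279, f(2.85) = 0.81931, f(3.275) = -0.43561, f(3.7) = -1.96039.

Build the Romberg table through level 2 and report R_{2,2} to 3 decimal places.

R_{0,0} (trapezoid, 1 panel, h=1.7000): -0.12053
R_{1,0} (trapezoid, 2 panels, h=0.8500): 0.63615
R_{2,0} (trapezoid, 4 panels, h=0.4250): 0.80988
R_{1,1} = 0.63615 + (0.63615 − (-0.12053))/3 = 0.88838
R_{2,1} = 0.80988 + (0.80988 − 0.63615)/3 = 0.86779
R_{2,2} = 0.86779 + (0.86779 − 0.88838)/15 = 0.86642

0.866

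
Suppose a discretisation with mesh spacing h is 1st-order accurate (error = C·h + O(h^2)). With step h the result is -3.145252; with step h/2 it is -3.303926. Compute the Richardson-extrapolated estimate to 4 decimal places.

The leading error scales as h; refining by a factor of 2 reduces it by 2^1 = 2.
Extrapolated value = (2·A(h/2) − A(h)) / (2 − 1)
= (2·(-3.303926) − (-3.145252)) / 1
= -3.462600 / 1 = -3.462600

-3.4626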